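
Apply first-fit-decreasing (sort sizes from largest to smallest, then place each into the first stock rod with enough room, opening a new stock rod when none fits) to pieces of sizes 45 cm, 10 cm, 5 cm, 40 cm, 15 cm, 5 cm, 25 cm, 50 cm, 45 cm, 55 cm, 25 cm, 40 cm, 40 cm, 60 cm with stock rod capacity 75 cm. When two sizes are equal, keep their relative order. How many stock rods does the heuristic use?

Sorted descending: 60, 55, 50, 45, 45, 40, 40, 40, 25, 25, 15, 10, 5, 5.
  60 → stock rod 1 (new)  [load 60/75]
  55 → stock rod 2 (new)  [load 55/75]
  50 → stock rod 3 (new)  [load 50/75]
  45 → stock rod 4 (new)  [load 45/75]
  45 → stock rod 5 (new)  [load 45/75]
  40 → stock rod 6 (new)  [load 40/75]
  40 → stock rod 7 (new)  [load 40/75]
  40 → stock rod 8 (new)  [load 40/75]
  25 → stock rod 3  [load 75/75]
  25 → stock rod 4  [load 70/75]
  15 → stock rod 1  [load 75/75]
  10 → stock rod 2  [load 65/75]
  5 → stock rod 2  [load 70/75]
  5 → stock rod 2  [load 75/75]
8 stock rods opened.

8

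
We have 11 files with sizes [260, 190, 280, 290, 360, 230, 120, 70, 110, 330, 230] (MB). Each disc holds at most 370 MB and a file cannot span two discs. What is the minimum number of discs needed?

8

Total = 360 + 330 + 290 + 280 + 260 + 230 + 230 + 190 + 120 + 110 + 70 = 2470 MB.
Lower bound: ⌈2470/370⌉ = 7 discs.
Also, 8 files each exceed 185 MB, and no two of those can share a disc, so at least 8 discs are needed.
A packing using 8 discs:
  disc 1: 360 = 360
  disc 2: 330 = 330
  disc 3: 290 + 70 = 360
  disc 4: 280 = 280
  disc 5: 260 + 110 = 370
  disc 6: 230 + 120 = 350
  disc 7: 230 = 230
  disc 8: 190 = 190
This matches the lower bound, so 8 is optimal.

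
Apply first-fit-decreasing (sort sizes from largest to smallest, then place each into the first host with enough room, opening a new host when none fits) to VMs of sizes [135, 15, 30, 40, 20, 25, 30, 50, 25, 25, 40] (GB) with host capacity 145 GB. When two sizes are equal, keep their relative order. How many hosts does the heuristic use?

4

Sorted descending: 135, 50, 40, 40, 30, 30, 25, 25, 25, 20, 15.
  135 → host 1 (new)  [load 135/145]
  50 → host 2 (new)  [load 50/145]
  40 → host 2  [load 90/145]
  40 → host 2  [load 130/145]
  30 → host 3 (new)  [load 30/145]
  30 → host 3  [load 60/145]
  25 → host 3  [load 85/145]
  25 → host 3  [load 110/145]
  25 → host 3  [load 135/145]
  20 → host 4 (new)  [load 20/145]
  15 → host 2  [load 145/145]
4 hosts opened.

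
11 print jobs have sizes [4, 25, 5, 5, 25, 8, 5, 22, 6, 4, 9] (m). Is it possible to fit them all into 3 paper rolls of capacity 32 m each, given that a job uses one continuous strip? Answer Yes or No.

No

Total = 118 m; ⌈118/32⌉ = 4.
At least 4 paper rolls are required, but only 3 are allowed.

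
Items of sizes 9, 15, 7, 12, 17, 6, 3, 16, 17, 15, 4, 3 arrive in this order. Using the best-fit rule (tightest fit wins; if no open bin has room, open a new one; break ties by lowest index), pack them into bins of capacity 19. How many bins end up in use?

7

  9 → bin 1 (new)  [load 9/19]
  15 → bin 2 (new)  [load 15/19]
  7 → bin 1  [load 16/19]
  12 → bin 3 (new)  [load 12/19]
  17 → bin 4 (new)  [load 17/19]
  6 → bin 3  [load 18/19]
  3 → bin 1  [load 19/19]
  16 → bin 5 (new)  [load 16/19]
  17 → bin 6 (new)  [load 17/19]
  15 → bin 7 (new)  [load 15/19]
  4 → bin 2  [load 19/19]
  3 → bin 5  [load 19/19]
7 bins opened.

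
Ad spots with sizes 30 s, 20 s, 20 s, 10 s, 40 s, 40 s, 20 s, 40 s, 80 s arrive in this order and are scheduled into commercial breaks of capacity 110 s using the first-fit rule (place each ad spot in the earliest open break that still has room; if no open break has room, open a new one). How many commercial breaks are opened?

4

  30 → break 1 (new)  [load 30/110]
  20 → break 1  [load 50/110]
  20 → break 1  [load 70/110]
  10 → break 1  [load 80/110]
  40 → break 2 (new)  [load 40/110]
  40 → break 2  [load 80/110]
  20 → break 1  [load 100/110]
  40 → break 3 (new)  [load 40/110]
  80 → break 4 (new)  [load 80/110]
4 commercial breaks opened.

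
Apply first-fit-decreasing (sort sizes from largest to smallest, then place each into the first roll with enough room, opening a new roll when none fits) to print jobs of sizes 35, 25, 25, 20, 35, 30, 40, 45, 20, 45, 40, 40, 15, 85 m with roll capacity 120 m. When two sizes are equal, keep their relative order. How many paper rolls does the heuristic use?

5

Sorted descending: 85, 45, 45, 40, 40, 40, 35, 35, 30, 25, 25, 20, 20, 15.
  85 → roll 1 (new)  [load 85/120]
  45 → roll 2 (new)  [load 45/120]
  45 → roll 2  [load 90/120]
  40 → roll 3 (new)  [load 40/120]
  40 → roll 3  [load 80/120]
  40 → roll 3  [load 120/120]
  35 → roll 1  [load 120/120]
  35 → roll 4 (new)  [load 35/120]
  30 → roll 2  [load 120/120]
  25 → roll 4  [load 60/120]
  25 → roll 4  [load 85/120]
  20 → roll 4  [load 105/120]
  20 → roll 5 (new)  [load 20/120]
  15 → roll 4  [load 120/120]
5 paper rolls opened.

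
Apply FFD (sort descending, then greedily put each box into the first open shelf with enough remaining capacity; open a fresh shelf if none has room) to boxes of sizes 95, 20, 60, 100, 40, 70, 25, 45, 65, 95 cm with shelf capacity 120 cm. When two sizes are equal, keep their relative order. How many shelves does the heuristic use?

6

Sorted descending: 100, 95, 95, 70, 65, 60, 45, 40, 25, 20.
  100 → shelf 1 (new)  [load 100/120]
  95 → shelf 2 (new)  [load 95/120]
  95 → shelf 3 (new)  [load 95/120]
  70 → shelf 4 (new)  [load 70/120]
  65 → shelf 5 (new)  [load 65/120]
  60 → shelf 6 (new)  [load 60/120]
  45 → shelf 4  [load 115/120]
  40 → shelf 5  [load 105/120]
  25 → shelf 2  [load 120/120]
  20 → shelf 1  [load 120/120]
6 shelves opened.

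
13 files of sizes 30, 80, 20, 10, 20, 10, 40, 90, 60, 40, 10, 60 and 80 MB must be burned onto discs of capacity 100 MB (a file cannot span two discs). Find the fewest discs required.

Total = 90 + 80 + 80 + 60 + 60 + 40 + 40 + 30 + 20 + 20 + 10 + 10 + 10 = 550 MB.
Lower bound: ⌈550/100⌉ = 6 discs.
A packing using 6 discs:
  disc 1: 90 + 10 = 100
  disc 2: 80 + 20 = 100
  disc 3: 80 + 20 = 100
  disc 4: 60 + 40 = 100
  disc 5: 60 + 40 = 100
  disc 6: 30 + 10 + 10 = 50
This matches the lower bound, so 6 is optimal.

6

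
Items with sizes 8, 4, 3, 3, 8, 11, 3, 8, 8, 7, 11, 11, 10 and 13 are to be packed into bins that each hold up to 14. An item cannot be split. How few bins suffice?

Total = 13 + 11 + 11 + 11 + 10 + 8 + 8 + 8 + 8 + 7 + 4 + 3 + 3 + 3 = 108.
Lower bound: ⌈108/14⌉ = 8 bins.
Also, 9 items each exceed 7, and no two of those can share a bin, so at least 9 bins are needed.
A packing using 10 bins:
  bin 1: 13 = 13
  bin 2: 11 + 3 = 14
  bin 3: 11 + 3 = 14
  bin 4: 11 + 3 = 14
  bin 5: 10 + 4 = 14
  bin 6: 8 = 8
  bin 7: 8 = 8
  bin 8: 8 = 8
  bin 9: 8 = 8
  bin 10: 7 = 7
No arrangement into 9 bins stays within capacity, so 10 is optimal.

10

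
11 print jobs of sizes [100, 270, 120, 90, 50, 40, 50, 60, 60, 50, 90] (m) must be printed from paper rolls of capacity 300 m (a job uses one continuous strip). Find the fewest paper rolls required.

4

Total = 270 + 120 + 100 + 90 + 90 + 60 + 60 + 50 + 50 + 50 + 40 = 980 m.
Lower bound: ⌈980/300⌉ = 4 paper rolls.
A packing using 4 paper rolls:
  roll 1: 270 = 270
  roll 2: 120 + 100 + 60 = 280
  roll 3: 90 + 90 + 60 + 50 = 290
  roll 4: 50 + 50 + 40 = 140
This matches the lower bound, so 4 is optimal.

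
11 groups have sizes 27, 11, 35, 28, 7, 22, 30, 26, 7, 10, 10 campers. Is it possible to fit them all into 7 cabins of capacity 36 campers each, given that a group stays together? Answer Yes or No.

Yes

A valid assignment using 7 cabins:
  cabin 1: 35 = 35
  cabin 2: 30 = 30
  cabin 3: 28 + 7 = 35
  cabin 4: 27 + 7 = 34
  cabin 5: 26 + 10 = 36
  cabin 6: 22 + 11 = 33
  cabin 7: 10 = 10
Every load is within 36 campers, so 7 cabins suffice.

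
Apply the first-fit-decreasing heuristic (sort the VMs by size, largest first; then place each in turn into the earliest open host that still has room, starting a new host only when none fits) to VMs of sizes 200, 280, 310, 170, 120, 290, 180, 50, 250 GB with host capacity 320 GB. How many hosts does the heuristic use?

Sorted descending: 310, 290, 280, 250, 200, 180, 170, 120, 50.
  310 → host 1 (new)  [load 310/320]
  290 → host 2 (new)  [load 290/320]
  280 → host 3 (new)  [load 280/320]
  250 → host 4 (new)  [load 250/320]
  200 → host 5 (new)  [load 200/320]
  180 → host 6 (new)  [load 180/320]
  170 → host 7 (new)  [load 170/320]
  120 → host 5  [load 320/320]
  50 → host 4  [load 300/320]
7 hosts opened.

7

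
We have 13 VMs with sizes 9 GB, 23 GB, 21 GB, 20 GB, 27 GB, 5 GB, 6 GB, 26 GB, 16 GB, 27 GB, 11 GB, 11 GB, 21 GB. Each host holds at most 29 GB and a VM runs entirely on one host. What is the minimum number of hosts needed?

Total = 27 + 27 + 26 + 23 + 21 + 21 + 20 + 16 + 11 + 11 + 9 + 6 + 5 = 223 GB.
Lower bound: ⌈223/29⌉ = 8 hosts.
A packing using 9 hosts:
  host 1: 27 = 27
  host 2: 27 = 27
  host 3: 26 = 26
  host 4: 23 + 6 = 29
  host 5: 21 + 5 = 26
  host 6: 21 = 21
  host 7: 20 + 9 = 29
  host 8: 16 + 11 = 27
  host 9: 11 = 11
No arrangement into 8 hosts stays within capacity, so 9 is optimal.

9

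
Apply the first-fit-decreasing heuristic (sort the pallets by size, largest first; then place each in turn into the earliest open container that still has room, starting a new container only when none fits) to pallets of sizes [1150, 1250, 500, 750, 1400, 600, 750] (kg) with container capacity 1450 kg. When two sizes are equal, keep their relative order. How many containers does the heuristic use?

Sorted descending: 1400, 1250, 1150, 750, 750, 600, 500.
  1400 → container 1 (new)  [load 1400/1450]
  1250 → container 2 (new)  [load 1250/1450]
  1150 → container 3 (new)  [load 1150/1450]
  750 → container 4 (new)  [load 750/1450]
  750 → container 5 (new)  [load 750/1450]
  600 → container 4  [load 1350/1450]
  500 → container 5  [load 1250/1450]
5 containers opened.

5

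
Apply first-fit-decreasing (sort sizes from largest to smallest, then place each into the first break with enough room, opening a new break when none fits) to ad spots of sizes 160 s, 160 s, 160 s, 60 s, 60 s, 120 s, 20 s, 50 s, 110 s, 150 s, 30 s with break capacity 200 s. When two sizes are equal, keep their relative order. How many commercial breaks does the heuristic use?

6

Sorted descending: 160, 160, 160, 150, 120, 110, 60, 60, 50, 30, 20.
  160 → break 1 (new)  [load 160/200]
  160 → break 2 (new)  [load 160/200]
  160 → break 3 (new)  [load 160/200]
  150 → break 4 (new)  [load 150/200]
  120 → break 5 (new)  [load 120/200]
  110 → break 6 (new)  [load 110/200]
  60 → break 5  [load 180/200]
  60 → break 6  [load 170/200]
  50 → break 4  [load 200/200]
  30 → break 1  [load 190/200]
  20 → break 2  [load 180/200]
6 commercial breaks opened.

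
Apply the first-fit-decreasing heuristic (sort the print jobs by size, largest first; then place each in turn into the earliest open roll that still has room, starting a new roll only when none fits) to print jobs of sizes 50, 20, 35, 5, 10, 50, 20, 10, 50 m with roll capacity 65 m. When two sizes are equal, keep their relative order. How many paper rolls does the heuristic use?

5

Sorted descending: 50, 50, 50, 35, 20, 20, 10, 10, 5.
  50 → roll 1 (new)  [load 50/65]
  50 → roll 2 (new)  [load 50/65]
  50 → roll 3 (new)  [load 50/65]
  35 → roll 4 (new)  [load 35/65]
  20 → roll 4  [load 55/65]
  20 → roll 5 (new)  [load 20/65]
  10 → roll 1  [load 60/65]
  10 → roll 2  [load 60/65]
  5 → roll 1  [load 65/65]
5 paper rolls opened.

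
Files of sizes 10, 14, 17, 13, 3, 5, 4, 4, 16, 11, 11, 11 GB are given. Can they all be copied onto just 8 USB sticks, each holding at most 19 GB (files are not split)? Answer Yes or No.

A valid assignment using 8 USB sticks:
  USB stick 1: 17 = 17
  USB stick 2: 16 + 3 = 19
  USB stick 3: 14 + 5 = 19
  USB stick 4: 13 + 4 = 17
  USB stick 5: 11 + 4 = 15
  USB stick 6: 11 = 11
  USB stick 7: 11 = 11
  USB stick 8: 10 = 10
Every load is within 19 GB, so 8 USB sticks suffice.

Yes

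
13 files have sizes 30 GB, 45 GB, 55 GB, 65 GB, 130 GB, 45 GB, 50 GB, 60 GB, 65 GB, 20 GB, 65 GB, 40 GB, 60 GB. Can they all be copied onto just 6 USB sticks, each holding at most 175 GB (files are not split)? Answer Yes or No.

A valid assignment using 5 USB sticks:
  USB stick 1: 130 + 45 = 175
  USB stick 2: 65 + 65 + 45 = 175
  USB stick 3: 65 + 60 + 50 = 175
  USB stick 4: 60 + 55 + 40 + 20 = 175
  USB stick 5: 30 = 30
That uses only 5 ≤ 6, so 6 USB sticks are enough.

Yes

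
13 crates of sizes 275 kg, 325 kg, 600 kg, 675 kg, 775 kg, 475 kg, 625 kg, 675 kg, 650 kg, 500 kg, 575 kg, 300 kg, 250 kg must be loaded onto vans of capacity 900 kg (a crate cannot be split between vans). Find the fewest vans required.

9

Total = 775 + 675 + 675 + 650 + 625 + 600 + 575 + 500 + 475 + 325 + 300 + 275 + 250 = 6700 kg.
Lower bound: ⌈6700/900⌉ = 8 vans.
Also, 9 crates each exceed 450 kg, and no two of those can share a van, so at least 9 vans are needed.
A packing using 9 vans:
  van 1: 775 = 775
  van 2: 675 = 675
  van 3: 675 = 675
  van 4: 650 + 250 = 900
  van 5: 625 + 275 = 900
  van 6: 600 + 300 = 900
  van 7: 575 + 325 = 900
  van 8: 500 = 500
  van 9: 475 = 475
This matches the lower bound, so 9 is optimal.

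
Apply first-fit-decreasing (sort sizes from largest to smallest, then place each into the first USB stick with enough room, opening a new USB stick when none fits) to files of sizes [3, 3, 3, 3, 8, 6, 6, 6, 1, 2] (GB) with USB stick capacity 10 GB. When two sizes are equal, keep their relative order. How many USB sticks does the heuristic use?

5

Sorted descending: 8, 6, 6, 6, 3, 3, 3, 3, 2, 1.
  8 → USB stick 1 (new)  [load 8/10]
  6 → USB stick 2 (new)  [load 6/10]
  6 → USB stick 3 (new)  [load 6/10]
  6 → USB stick 4 (new)  [load 6/10]
  3 → USB stick 2  [load 9/10]
  3 → USB stick 3  [load 9/10]
  3 → USB stick 4  [load 9/10]
  3 → USB stick 5 (new)  [load 3/10]
  2 → USB stick 1  [load 10/10]
  1 → USB stick 2  [load 10/10]
5 USB sticks opened.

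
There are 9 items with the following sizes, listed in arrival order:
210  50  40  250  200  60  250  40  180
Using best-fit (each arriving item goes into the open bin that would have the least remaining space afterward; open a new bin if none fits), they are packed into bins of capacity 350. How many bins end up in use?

  210 → bin 1 (new)  [load 210/350]
  50 → bin 1  [load 260/350]
  40 → bin 1  [load 300/350]
  250 → bin 2 (new)  [load 250/350]
  200 → bin 3 (new)  [load 200/350]
  60 → bin 2  [load 310/350]
  250 → bin 4 (new)  [load 250/350]
  40 → bin 2  [load 350/350]
  180 → bin 5 (new)  [load 180/350]
5 bins opened.

5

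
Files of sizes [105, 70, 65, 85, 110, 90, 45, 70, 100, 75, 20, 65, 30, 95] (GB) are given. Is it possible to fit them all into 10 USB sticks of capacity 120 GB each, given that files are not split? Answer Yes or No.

No

Total = 1025 GB; ⌈1025/120⌉ = 9.
11 files each exceed half the capacity and cannot share a USB stick, forcing at least 11 USB sticks.
At least 11 USB sticks are required, but only 10 are allowed.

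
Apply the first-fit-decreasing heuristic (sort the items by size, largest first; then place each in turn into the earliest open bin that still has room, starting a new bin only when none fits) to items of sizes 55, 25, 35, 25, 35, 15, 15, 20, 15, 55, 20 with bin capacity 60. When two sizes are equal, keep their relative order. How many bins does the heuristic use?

6

Sorted descending: 55, 55, 35, 35, 25, 25, 20, 20, 15, 15, 15.
  55 → bin 1 (new)  [load 55/60]
  55 → bin 2 (new)  [load 55/60]
  35 → bin 3 (new)  [load 35/60]
  35 → bin 4 (new)  [load 35/60]
  25 → bin 3  [load 60/60]
  25 → bin 4  [load 60/60]
  20 → bin 5 (new)  [load 20/60]
  20 → bin 5  [load 40/60]
  15 → bin 5  [load 55/60]
  15 → bin 6 (new)  [load 15/60]
  15 → bin 6  [load 30/60]
6 bins opened.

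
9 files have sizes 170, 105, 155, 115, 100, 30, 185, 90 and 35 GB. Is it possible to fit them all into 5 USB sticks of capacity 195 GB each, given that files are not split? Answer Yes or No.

No

Total = 985 GB; ⌈985/195⌉ = 6.
At least 6 USB sticks are required, but only 5 are allowed.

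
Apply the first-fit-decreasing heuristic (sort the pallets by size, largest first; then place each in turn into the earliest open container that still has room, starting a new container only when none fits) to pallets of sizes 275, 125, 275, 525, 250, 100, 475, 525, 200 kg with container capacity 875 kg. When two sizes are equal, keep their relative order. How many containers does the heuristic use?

4

Sorted descending: 525, 525, 475, 275, 275, 250, 200, 125, 100.
  525 → container 1 (new)  [load 525/875]
  525 → container 2 (new)  [load 525/875]
  475 → container 3 (new)  [load 475/875]
  275 → container 1  [load 800/875]
  275 → container 2  [load 800/875]
  250 → container 3  [load 725/875]
  200 → container 4 (new)  [load 200/875]
  125 → container 3  [load 850/875]
  100 → container 4  [load 300/875]
4 containers opened.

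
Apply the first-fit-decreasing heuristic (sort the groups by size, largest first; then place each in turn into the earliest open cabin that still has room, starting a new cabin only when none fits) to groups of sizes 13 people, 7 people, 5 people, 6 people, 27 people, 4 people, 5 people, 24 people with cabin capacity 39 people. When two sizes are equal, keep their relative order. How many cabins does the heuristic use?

3

Sorted descending: 27, 24, 13, 7, 6, 5, 5, 4.
  27 → cabin 1 (new)  [load 27/39]
  24 → cabin 2 (new)  [load 24/39]
  13 → cabin 2  [load 37/39]
  7 → cabin 1  [load 34/39]
  6 → cabin 3 (new)  [load 6/39]
  5 → cabin 1  [load 39/39]
  5 → cabin 3  [load 11/39]
  4 → cabin 3  [load 15/39]
3 cabins opened.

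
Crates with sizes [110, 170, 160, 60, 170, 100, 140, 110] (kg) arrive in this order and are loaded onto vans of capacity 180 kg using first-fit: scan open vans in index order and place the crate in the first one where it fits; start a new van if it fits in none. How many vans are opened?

7

  110 → van 1 (new)  [load 110/180]
  170 → van 2 (new)  [load 170/180]
  160 → van 3 (new)  [load 160/180]
  60 → van 1  [load 170/180]
  170 → van 4 (new)  [load 170/180]
  100 → van 5 (new)  [load 100/180]
  140 → van 6 (new)  [load 140/180]
  110 → van 7 (new)  [load 110/180]
7 vans opened.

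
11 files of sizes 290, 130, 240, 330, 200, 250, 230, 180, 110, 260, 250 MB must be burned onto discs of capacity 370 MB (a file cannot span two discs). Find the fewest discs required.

9

Total = 330 + 290 + 260 + 250 + 250 + 240 + 230 + 200 + 180 + 130 + 110 = 2470 MB.
Lower bound: ⌈2470/370⌉ = 7 discs.
Also, 8 files each exceed 185 MB, and no two of those can share a disc, so at least 8 discs are needed.
A packing using 9 discs:
  disc 1: 330 = 330
  disc 2: 290 = 290
  disc 3: 260 + 110 = 370
  disc 4: 250 = 250
  disc 5: 250 = 250
  disc 6: 240 + 130 = 370
  disc 7: 230 = 230
  disc 8: 200 = 200
  disc 9: 180 = 180
No arrangement into 8 discs stays within capacity, so 9 is optimal.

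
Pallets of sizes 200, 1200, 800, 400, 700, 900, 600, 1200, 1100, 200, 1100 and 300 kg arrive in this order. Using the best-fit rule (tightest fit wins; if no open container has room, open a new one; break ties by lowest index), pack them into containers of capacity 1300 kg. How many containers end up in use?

  200 → container 1 (new)  [load 200/1300]
  1200 → container 2 (new)  [load 1200/1300]
  800 → container 1  [load 1000/1300]
  400 → container 3 (new)  [load 400/1300]
  700 → container 3  [load 1100/1300]
  900 → container 4 (new)  [load 900/1300]
  600 → container 5 (new)  [load 600/1300]
  1200 → container 6 (new)  [load 1200/1300]
  1100 → container 7 (new)  [load 1100/1300]
  200 → container 3  [load 1300/1300]
  1100 → container 8 (new)  [load 1100/1300]
  300 → container 1  [load 1300/1300]
8 containers opened.

8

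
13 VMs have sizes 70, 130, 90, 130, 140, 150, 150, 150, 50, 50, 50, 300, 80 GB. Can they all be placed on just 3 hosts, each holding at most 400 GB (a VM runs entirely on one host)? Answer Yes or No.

No

Total = 1540 GB; ⌈1540/400⌉ = 4.
At least 4 hosts are required, but only 3 are allowed.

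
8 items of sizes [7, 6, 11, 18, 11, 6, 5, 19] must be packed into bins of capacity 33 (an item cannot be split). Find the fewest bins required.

Total = 19 + 18 + 11 + 11 + 7 + 6 + 6 + 5 = 83.
Lower bound: ⌈83/33⌉ = 3 bins.
A packing using 3 bins:
  bin 1: 19 + 11 = 30
  bin 2: 18 + 11 = 29
  bin 3: 7 + 6 + 6 + 5 = 24
This matches the lower bound, so 3 is optimal.

3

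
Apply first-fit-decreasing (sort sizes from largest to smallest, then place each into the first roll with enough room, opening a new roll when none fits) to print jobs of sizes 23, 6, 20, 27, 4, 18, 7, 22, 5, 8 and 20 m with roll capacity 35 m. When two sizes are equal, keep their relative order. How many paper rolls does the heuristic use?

Sorted descending: 27, 23, 22, 20, 20, 18, 8, 7, 6, 5, 4.
  27 → roll 1 (new)  [load 27/35]
  23 → roll 2 (new)  [load 23/35]
  22 → roll 3 (new)  [load 22/35]
  20 → roll 4 (new)  [load 20/35]
  20 → roll 5 (new)  [load 20/35]
  18 → roll 6 (new)  [load 18/35]
  8 → roll 1  [load 35/35]
  7 → roll 2  [load 30/35]
  6 → roll 3  [load 28/35]
  5 → roll 2  [load 35/35]
  4 → roll 3  [load 32/35]
6 paper rolls opened.

6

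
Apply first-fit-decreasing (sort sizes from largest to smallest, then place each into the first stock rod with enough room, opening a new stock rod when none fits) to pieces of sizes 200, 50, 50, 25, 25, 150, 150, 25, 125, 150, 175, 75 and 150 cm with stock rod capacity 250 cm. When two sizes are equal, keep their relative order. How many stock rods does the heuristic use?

7

Sorted descending: 200, 175, 150, 150, 150, 150, 125, 75, 50, 50, 25, 25, 25.
  200 → stock rod 1 (new)  [load 200/250]
  175 → stock rod 2 (new)  [load 175/250]
  150 → stock rod 3 (new)  [load 150/250]
  150 → stock rod 4 (new)  [load 150/250]
  150 → stock rod 5 (new)  [load 150/250]
  150 → stock rod 6 (new)  [load 150/250]
  125 → stock rod 7 (new)  [load 125/250]
  75 → stock rod 2  [load 250/250]
  50 → stock rod 1  [load 250/250]
  50 → stock rod 3  [load 200/250]
  25 → stock rod 3  [load 225/250]
  25 → stock rod 3  [load 250/250]
  25 → stock rod 4  [load 175/250]
7 stock rods opened.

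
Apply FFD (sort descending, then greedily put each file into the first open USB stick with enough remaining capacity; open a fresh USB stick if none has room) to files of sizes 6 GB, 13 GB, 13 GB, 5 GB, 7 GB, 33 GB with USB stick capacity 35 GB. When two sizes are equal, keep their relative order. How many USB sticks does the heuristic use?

3

Sorted descending: 33, 13, 13, 7, 6, 5.
  33 → USB stick 1 (new)  [load 33/35]
  13 → USB stick 2 (new)  [load 13/35]
  13 → USB stick 2  [load 26/35]
  7 → USB stick 2  [load 33/35]
  6 → USB stick 3 (new)  [load 6/35]
  5 → USB stick 3  [load 11/35]
3 USB sticks opened.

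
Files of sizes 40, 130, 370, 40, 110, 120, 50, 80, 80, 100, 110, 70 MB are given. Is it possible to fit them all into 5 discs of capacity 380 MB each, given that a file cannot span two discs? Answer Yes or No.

Yes

A valid assignment using 4 discs:
  disc 1: 370 = 370
  disc 2: 130 + 120 + 110 = 360
  disc 3: 110 + 100 + 80 + 80 = 370
  disc 4: 70 + 50 + 40 + 40 = 200
That uses only 4 ≤ 5, so 5 discs are enough.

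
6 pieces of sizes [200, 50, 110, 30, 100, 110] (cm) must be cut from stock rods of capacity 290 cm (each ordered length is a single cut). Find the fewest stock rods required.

3

Total = 200 + 110 + 110 + 100 + 50 + 30 = 600 cm.
Lower bound: ⌈600/290⌉ = 3 stock rods.
A packing using 3 stock rods:
  stock rod 1: 200 + 50 + 30 = 280
  stock rod 2: 110 + 110 = 220
  stock rod 3: 100 = 100
This matches the lower bound, so 3 is optimal.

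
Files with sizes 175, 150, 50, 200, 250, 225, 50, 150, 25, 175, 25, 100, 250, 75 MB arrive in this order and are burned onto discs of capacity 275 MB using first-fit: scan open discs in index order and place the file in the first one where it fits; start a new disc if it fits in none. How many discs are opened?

8

  175 → disc 1 (new)  [load 175/275]
  150 → disc 2 (new)  [load 150/275]
  50 → disc 1  [load 225/275]
  200 → disc 3 (new)  [load 200/275]
  250 → disc 4 (new)  [load 250/275]
  225 → disc 5 (new)  [load 225/275]
  50 → disc 1  [load 275/275]
  150 → disc 6 (new)  [load 150/275]
  25 → disc 2  [load 175/275]
  175 → disc 7 (new)  [load 175/275]
  25 → disc 2  [load 200/275]
  100 → disc 6  [load 250/275]
  250 → disc 8 (new)  [load 250/275]
  75 → disc 2  [load 275/275]
8 discs opened.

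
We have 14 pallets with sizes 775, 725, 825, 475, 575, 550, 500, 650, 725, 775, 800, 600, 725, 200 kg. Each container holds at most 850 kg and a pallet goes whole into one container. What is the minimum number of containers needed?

Total = 825 + 800 + 775 + 775 + 725 + 725 + 725 + 650 + 600 + 575 + 550 + 500 + 475 + 200 = 8900 kg.
Lower bound: ⌈8900/850⌉ = 11 containers.
Also, 13 pallets each exceed 425 kg, and no two of those can share a container, so at least 13 containers are needed.
A packing using 13 containers:
  container 1: 825 = 825
  container 2: 800 = 800
  container 3: 775 = 775
  container 4: 775 = 775
  container 5: 725 = 725
  container 6: 725 = 725
  container 7: 725 = 725
  container 8: 650 + 200 = 850
  container 9: 600 = 600
  container 10: 575 = 575
  container 11: 550 = 550
  container 12: 500 = 500
  container 13: 475 = 475
This matches the lower bound, so 13 is optimal.

13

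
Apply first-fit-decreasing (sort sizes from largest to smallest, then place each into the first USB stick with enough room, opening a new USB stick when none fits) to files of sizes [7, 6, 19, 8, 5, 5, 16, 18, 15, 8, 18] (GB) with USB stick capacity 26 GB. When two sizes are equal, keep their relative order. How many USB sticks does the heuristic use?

Sorted descending: 19, 18, 18, 16, 15, 8, 8, 7, 6, 5, 5.
  19 → USB stick 1 (new)  [load 19/26]
  18 → USB stick 2 (new)  [load 18/26]
  18 → USB stick 3 (new)  [load 18/26]
  16 → USB stick 4 (new)  [load 16/26]
  15 → USB stick 5 (new)  [load 15/26]
  8 → USB stick 2  [load 26/26]
  8 → USB stick 3  [load 26/26]
  7 → USB stick 1  [load 26/26]
  6 → USB stick 4  [load 22/26]
  5 → USB stick 5  [load 20/26]
  5 → USB stick 5  [load 25/26]
5 USB sticks opened.

5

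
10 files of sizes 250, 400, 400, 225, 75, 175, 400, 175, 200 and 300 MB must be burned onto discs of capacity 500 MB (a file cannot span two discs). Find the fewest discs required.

6

Total = 400 + 400 + 400 + 300 + 250 + 225 + 200 + 175 + 175 + 75 = 2600 MB.
Lower bound: ⌈2600/500⌉ = 6 discs.
A packing using 6 discs:
  disc 1: 400 + 75 = 475
  disc 2: 400 = 400
  disc 3: 400 = 400
  disc 4: 300 + 200 = 500
  disc 5: 250 + 225 = 475
  disc 6: 175 + 175 = 350
This matches the lower bound, so 6 is optimal.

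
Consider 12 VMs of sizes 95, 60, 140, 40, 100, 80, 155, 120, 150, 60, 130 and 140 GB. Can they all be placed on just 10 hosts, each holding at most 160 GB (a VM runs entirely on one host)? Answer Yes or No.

Yes

A valid assignment using 9 hosts:
  host 1: 155 = 155
  host 2: 150 = 150
  host 3: 140 = 140
  host 4: 140 = 140
  host 5: 130 = 130
  host 6: 120 + 40 = 160
  host 7: 100 + 60 = 160
  host 8: 95 + 60 = 155
  host 9: 80 = 80
That uses only 9 ≤ 10, so 10 hosts are enough.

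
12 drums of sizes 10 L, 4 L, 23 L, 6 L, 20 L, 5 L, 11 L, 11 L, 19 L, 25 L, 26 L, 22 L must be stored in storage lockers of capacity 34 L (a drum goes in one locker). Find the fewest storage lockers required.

Total = 26 + 25 + 23 + 22 + 20 + 19 + 11 + 11 + 10 + 6 + 5 + 4 = 182 L.
Lower bound: ⌈182/34⌉ = 6 storage lockers.
A packing using 6 storage lockers:
  locker 1: 26 + 6 = 32
  locker 2: 25 + 5 + 4 = 34
  locker 3: 23 + 11 = 34
  locker 4: 22 + 11 = 33
  locker 5: 20 + 10 = 30
  locker 6: 19 = 19
This matches the lower bound, so 6 is optimal.

6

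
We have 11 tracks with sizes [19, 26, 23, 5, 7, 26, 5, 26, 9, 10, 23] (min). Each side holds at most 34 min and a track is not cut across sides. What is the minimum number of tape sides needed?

Total = 26 + 26 + 26 + 23 + 23 + 19 + 10 + 9 + 7 + 5 + 5 = 179 min.
Lower bound: ⌈179/34⌉ = 6 tape sides.
A packing using 6 tape sides:
  side 1: 26 + 7 = 33
  side 2: 26 + 5 = 31
  side 3: 26 + 5 = 31
  side 4: 23 + 10 = 33
  side 5: 23 + 9 = 32
  side 6: 19 = 19
This matches the lower bound, so 6 is optimal.

6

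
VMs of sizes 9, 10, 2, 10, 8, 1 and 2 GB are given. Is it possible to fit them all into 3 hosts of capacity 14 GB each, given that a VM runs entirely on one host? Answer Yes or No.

Total = 42 GB; ⌈42/14⌉ = 3.
4 VMs each exceed half the capacity and cannot share a host, forcing at least 4 hosts.
At least 4 hosts are required, but only 3 are allowed.

No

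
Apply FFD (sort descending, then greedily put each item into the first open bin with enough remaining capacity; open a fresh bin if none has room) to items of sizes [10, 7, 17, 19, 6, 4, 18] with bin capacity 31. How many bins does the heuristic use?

3

Sorted descending: 19, 18, 17, 10, 7, 6, 4.
  19 → bin 1 (new)  [load 19/31]
  18 → bin 2 (new)  [load 18/31]
  17 → bin 3 (new)  [load 17/31]
  10 → bin 1  [load 29/31]
  7 → bin 2  [load 25/31]
  6 → bin 2  [load 31/31]
  4 → bin 3  [load 21/31]
3 bins opened.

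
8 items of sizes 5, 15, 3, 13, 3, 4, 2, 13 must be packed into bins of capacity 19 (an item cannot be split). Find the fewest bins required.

Total = 15 + 13 + 13 + 5 + 4 + 3 + 3 + 2 = 58.
Lower bound: ⌈58/19⌉ = 4 bins.
A packing using 4 bins:
  bin 1: 15 + 4 = 19
  bin 2: 13 + 5 = 18
  bin 3: 13 + 3 + 3 = 19
  bin 4: 2 = 2
This matches the lower bound, so 4 is optimal.

4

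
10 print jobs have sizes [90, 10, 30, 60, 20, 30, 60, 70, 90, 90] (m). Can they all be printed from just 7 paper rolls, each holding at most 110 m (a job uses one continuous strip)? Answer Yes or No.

A valid assignment using 6 paper rolls:
  roll 1: 90 + 20 = 110
  roll 2: 90 + 10 = 100
  roll 3: 90 = 90
  roll 4: 70 + 30 = 100
  roll 5: 60 + 30 = 90
  roll 6: 60 = 60
That uses only 6 ≤ 7, so 7 paper rolls are enough.

Yes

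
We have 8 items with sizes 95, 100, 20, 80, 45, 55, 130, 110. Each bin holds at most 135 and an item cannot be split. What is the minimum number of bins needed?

6

Total = 130 + 110 + 100 + 95 + 80 + 55 + 45 + 20 = 635.
Lower bound: ⌈635/135⌉ = 5 bins.
A packing using 6 bins:
  bin 1: 130 = 130
  bin 2: 110 + 20 = 130
  bin 3: 100 = 100
  bin 4: 95 = 95
  bin 5: 80 + 55 = 135
  bin 6: 45 = 45
No arrangement into 5 bins stays within capacity, so 6 is optimal.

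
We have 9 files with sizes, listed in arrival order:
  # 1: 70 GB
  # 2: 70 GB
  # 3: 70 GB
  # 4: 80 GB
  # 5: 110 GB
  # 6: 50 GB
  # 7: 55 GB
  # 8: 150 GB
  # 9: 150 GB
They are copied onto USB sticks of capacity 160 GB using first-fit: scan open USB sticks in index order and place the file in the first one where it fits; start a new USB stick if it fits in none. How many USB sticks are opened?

  70 → USB stick 1 (new)  [load 70/160]
  70 → USB stick 1  [load 140/160]
  70 → USB stick 2 (new)  [load 70/160]
  80 → USB stick 2  [load 150/160]
  110 → USB stick 3 (new)  [load 110/160]
  50 → USB stick 3  [load 160/160]
  55 → USB stick 4 (new)  [load 55/160]
  150 → USB stick 5 (new)  [load 150/160]
  150 → USB stick 6 (new)  [load 150/160]
6 USB sticks opened.

6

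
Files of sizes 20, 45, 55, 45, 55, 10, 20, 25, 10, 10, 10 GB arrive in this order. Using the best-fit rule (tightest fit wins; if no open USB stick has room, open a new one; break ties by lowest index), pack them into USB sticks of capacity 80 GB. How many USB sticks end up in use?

4

  20 → USB stick 1 (new)  [load 20/80]
  45 → USB stick 1  [load 65/80]
  55 → USB stick 2 (new)  [load 55/80]
  45 → USB stick 3 (new)  [load 45/80]
  55 → USB stick 4 (new)  [load 55/80]
  10 → USB stick 1  [load 75/80]
  20 → USB stick 2  [load 75/80]
  25 → USB stick 4  [load 80/80]
  10 → USB stick 3  [load 55/80]
  10 → USB stick 3  [load 65/80]
  10 → USB stick 3  [load 75/80]
4 USB sticks opened.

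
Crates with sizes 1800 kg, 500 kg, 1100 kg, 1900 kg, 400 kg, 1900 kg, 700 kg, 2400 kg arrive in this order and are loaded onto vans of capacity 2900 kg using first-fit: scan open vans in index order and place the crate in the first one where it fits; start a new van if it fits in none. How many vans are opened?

5

  1800 → van 1 (new)  [load 1800/2900]
  500 → van 1  [load 2300/2900]
  1100 → van 2 (new)  [load 1100/2900]
  1900 → van 3 (new)  [load 1900/2900]
  400 → van 1  [load 2700/2900]
  1900 → van 4 (new)  [load 1900/2900]
  700 → van 2  [load 1800/2900]
  2400 → van 5 (new)  [load 2400/2900]
5 vans opened.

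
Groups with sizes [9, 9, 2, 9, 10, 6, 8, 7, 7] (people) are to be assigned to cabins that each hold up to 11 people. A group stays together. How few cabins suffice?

8

Total = 10 + 9 + 9 + 9 + 8 + 7 + 7 + 6 + 2 = 67 people.
Lower bound: ⌈67/11⌉ = 7 cabins.
Also, 8 groups each exceed 11/2 people, and no two of those can share a cabin, so at least 8 cabins are needed.
A packing using 8 cabins:
  cabin 1: 10 = 10
  cabin 2: 9 + 2 = 11
  cabin 3: 9 = 9
  cabin 4: 9 = 9
  cabin 5: 8 = 8
  cabin 6: 7 = 7
  cabin 7: 7 = 7
  cabin 8: 6 = 6
This matches the lower bound, so 8 is optimal.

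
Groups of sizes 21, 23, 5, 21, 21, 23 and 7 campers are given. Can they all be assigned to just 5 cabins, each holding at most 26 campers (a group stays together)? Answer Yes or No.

No

Total = 121 campers; ⌈121/26⌉ = 5.
The bound of 5 does not rule out 5, but exhaustive search shows no assignment into 5 cabins of capacity 26 campers exists — the minimum is 6.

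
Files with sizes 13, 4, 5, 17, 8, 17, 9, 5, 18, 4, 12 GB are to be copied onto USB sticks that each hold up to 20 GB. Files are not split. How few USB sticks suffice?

7

Total = 18 + 17 + 17 + 13 + 12 + 9 + 8 + 5 + 5 + 4 + 4 = 112 GB.
Lower bound: ⌈112/20⌉ = 6 USB sticks.
A packing using 7 USB sticks:
  USB stick 1: 18 = 18
  USB stick 2: 17 = 17
  USB stick 3: 17 = 17
  USB stick 4: 13 + 5 = 18
  USB stick 5: 12 + 8 = 20
  USB stick 6: 9 + 5 + 4 = 18
  USB stick 7: 4 = 4
No arrangement into 6 USB sticks stays within capacity, so 7 is optimal.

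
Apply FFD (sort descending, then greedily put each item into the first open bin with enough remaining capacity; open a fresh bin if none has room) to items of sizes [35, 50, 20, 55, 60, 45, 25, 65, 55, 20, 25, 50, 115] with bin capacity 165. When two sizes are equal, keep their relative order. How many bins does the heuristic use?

4

Sorted descending: 115, 65, 60, 55, 55, 50, 50, 45, 35, 25, 25, 20, 20.
  115 → bin 1 (new)  [load 115/165]
  65 → bin 2 (new)  [load 65/165]
  60 → bin 2  [load 125/165]
  55 → bin 3 (new)  [load 55/165]
  55 → bin 3  [load 110/165]
  50 → bin 1  [load 165/165]
  50 → bin 3  [load 160/165]
  45 → bin 4 (new)  [load 45/165]
  35 → bin 2  [load 160/165]
  25 → bin 4  [load 70/165]
  25 → bin 4  [load 95/165]
  20 → bin 4  [load 115/165]
  20 → bin 4  [load 135/165]
4 bins opened.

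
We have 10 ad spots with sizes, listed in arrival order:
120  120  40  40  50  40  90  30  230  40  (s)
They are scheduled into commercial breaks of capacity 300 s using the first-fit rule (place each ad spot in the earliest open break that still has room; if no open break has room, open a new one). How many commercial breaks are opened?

  120 → break 1 (new)  [load 120/300]
  120 → break 1  [load 240/300]
  40 → break 1  [load 280/300]
  40 → break 2 (new)  [load 40/300]
  50 → break 2  [load 90/300]
  40 → break 2  [load 130/300]
  90 → break 2  [load 220/300]
  30 → break 2  [load 250/300]
  230 → break 3 (new)  [load 230/300]
  40 → break 2  [load 290/300]
3 commercial breaks opened.

3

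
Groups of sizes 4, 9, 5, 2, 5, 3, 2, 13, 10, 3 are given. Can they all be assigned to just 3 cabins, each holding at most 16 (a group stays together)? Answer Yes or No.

Total = 56; ⌈56/16⌉ = 4.
At least 4 cabins are required, but only 3 are allowed.

No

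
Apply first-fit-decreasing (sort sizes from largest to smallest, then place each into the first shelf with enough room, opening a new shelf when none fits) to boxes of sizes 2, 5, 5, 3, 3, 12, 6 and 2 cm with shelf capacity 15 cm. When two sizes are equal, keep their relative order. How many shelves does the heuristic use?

3

Sorted descending: 12, 6, 5, 5, 3, 3, 2, 2.
  12 → shelf 1 (new)  [load 12/15]
  6 → shelf 2 (new)  [load 6/15]
  5 → shelf 2  [load 11/15]
  5 → shelf 3 (new)  [load 5/15]
  3 → shelf 1  [load 15/15]
  3 → shelf 2  [load 14/15]
  2 → shelf 3  [load 7/15]
  2 → shelf 3  [load 9/15]
3 shelves opened.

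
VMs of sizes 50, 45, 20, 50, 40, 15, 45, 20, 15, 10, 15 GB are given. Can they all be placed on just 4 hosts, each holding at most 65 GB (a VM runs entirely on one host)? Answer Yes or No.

Total = 325 GB; ⌈325/65⌉ = 5.
At least 5 hosts are required, but only 4 are allowed.

No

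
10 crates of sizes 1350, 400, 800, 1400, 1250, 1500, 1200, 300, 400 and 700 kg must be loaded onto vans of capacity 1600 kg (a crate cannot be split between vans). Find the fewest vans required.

7

Total = 1500 + 1400 + 1350 + 1250 + 1200 + 800 + 700 + 400 + 400 + 300 = 9300 kg.
Lower bound: ⌈9300/1600⌉ = 6 vans.
A packing using 7 vans:
  van 1: 1500 = 1500
  van 2: 1400 = 1400
  van 3: 1350 = 1350
  van 4: 1250 + 300 = 1550
  van 5: 1200 + 400 = 1600
  van 6: 800 + 700 = 1500
  van 7: 400 = 400
No arrangement into 6 vans stays within capacity, so 7 is optimal.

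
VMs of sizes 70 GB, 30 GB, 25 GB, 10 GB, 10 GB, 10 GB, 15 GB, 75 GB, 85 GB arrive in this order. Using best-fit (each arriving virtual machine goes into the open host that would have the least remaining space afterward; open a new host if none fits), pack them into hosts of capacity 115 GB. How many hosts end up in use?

4

  70 → host 1 (new)  [load 70/115]
  30 → host 1  [load 100/115]
  25 → host 2 (new)  [load 25/115]
  10 → host 1  [load 110/115]
  10 → host 2  [load 35/115]
  10 → host 2  [load 45/115]
  15 → host 2  [load 60/115]
  75 → host 3 (new)  [load 75/115]
  85 → host 4 (new)  [load 85/115]
4 hosts opened.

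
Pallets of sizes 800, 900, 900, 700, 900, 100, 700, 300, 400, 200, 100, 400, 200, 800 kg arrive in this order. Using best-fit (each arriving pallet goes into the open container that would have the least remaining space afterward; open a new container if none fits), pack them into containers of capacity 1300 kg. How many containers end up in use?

7

  800 → container 1 (new)  [load 800/1300]
  900 → container 2 (new)  [load 900/1300]
  900 → container 3 (new)  [load 900/1300]
  700 → container 4 (new)  [load 700/1300]
  900 → container 5 (new)  [load 900/1300]
  100 → container 2  [load 1000/1300]
  700 → container 6 (new)  [load 700/1300]
  300 → container 2  [load 1300/1300]
  400 → container 3  [load 1300/1300]
  200 → container 5  [load 1100/1300]
  100 → container 5  [load 1200/1300]
  400 → container 1  [load 1200/1300]
  200 → container 4  [load 900/1300]
  800 → container 7 (new)  [load 800/1300]
7 containers opened.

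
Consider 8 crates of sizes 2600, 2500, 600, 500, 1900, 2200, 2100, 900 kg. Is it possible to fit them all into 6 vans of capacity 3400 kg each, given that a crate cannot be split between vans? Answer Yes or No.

Yes

A valid assignment using 5 vans:
  van 1: 2600 + 600 = 3200
  van 2: 2500 + 900 = 3400
  van 3: 2200 + 500 = 2700
  van 4: 2100 = 2100
  van 5: 1900 = 1900
That uses only 5 ≤ 6, so 6 vans are enough.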